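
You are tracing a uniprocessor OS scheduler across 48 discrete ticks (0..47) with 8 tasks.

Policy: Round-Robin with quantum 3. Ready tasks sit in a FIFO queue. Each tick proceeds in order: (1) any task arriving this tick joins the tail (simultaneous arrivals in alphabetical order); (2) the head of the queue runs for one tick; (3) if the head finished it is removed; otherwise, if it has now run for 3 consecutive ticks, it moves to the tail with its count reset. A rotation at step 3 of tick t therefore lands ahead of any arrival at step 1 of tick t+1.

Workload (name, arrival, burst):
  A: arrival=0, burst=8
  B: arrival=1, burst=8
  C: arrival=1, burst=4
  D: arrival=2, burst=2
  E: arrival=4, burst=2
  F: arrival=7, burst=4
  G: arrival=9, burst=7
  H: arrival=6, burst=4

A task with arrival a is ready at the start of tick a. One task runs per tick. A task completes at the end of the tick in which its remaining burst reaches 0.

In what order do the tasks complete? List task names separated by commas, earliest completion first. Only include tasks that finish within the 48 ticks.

t=0: queue=[A] q_used=0 → run A
t=1: queue=[A,B,C] q_used=1 → run A
t=2: queue=[A,B,C,D] q_used=2 → run A
t=3: queue=[B,C,D,A] q_used=0 → run B
t=4: queue=[B,C,D,A,E] q_used=1 → run B
t=5: queue=[B,C,D,A,E] q_used=2 → run B
t=6: queue=[C,D,A,E,B,H] q_used=0 → run C
t=7: queue=[C,D,A,E,B,H,F] q_used=1 → run C
t=8: queue=[C,D,A,E,B,H,F] q_used=2 → run C
t=9: queue=[D,A,E,B,H,F,C,G] q_used=0 → run D
t=10: queue=[D,A,E,B,H,F,C,G] q_used=1 → run D
t=11: queue=[A,E,B,H,F,C,G] q_used=0 → run A
t=12: queue=[A,E,B,H,F,C,G] q_used=1 → run A
t=13: queue=[A,E,B,H,F,C,G] q_used=2 → run A
t=14: queue=[E,B,H,F,C,G,A] q_used=0 → run E
t=15: queue=[E,B,H,F,C,G,A] q_used=1 → run E
t=16: queue=[B,H,F,C,G,A] q_used=0 → run B
t=17: queue=[B,H,F,C,G,A] q_used=1 → run B
t=18: queue=[B,H,F,C,G,A] q_used=2 → run B
t=19: queue=[H,F,C,G,A,B] q_used=0 → run H
t=20: queue=[H,F,C,G,A,B] q_used=1 → run H
t=21: queue=[H,F,C,G,A,B] q_used=2 → run H
t=22: queue=[F,C,G,A,B,H] q_used=0 → run F
t=23: queue=[F,C,G,A,B,H] q_used=1 → run F
t=24: queue=[F,C,G,A,B,H] q_used=2 → run F
t=25: queue=[C,G,A,B,H,F] q_used=0 → run C
t=26: queue=[G,A,B,H,F] q_used=0 → run G
t=27: queue=[G,A,B,H,F] q_used=1 → run G
t=28: queue=[G,A,B,H,F] q_used=2 → run G
t=29: queue=[A,B,H,F,G] q_used=0 → run A
t=30: queue=[A,B,H,F,G] q_used=1 → run A
t=31: queue=[B,H,F,G] q_used=0 → run B
t=32: queue=[B,H,F,G] q_used=1 → run B
t=33: queue=[H,F,G] q_used=0 → run H
t=34: queue=[F,G] q_used=0 → run F
t=35: queue=[G] q_used=0 → run G
t=36: queue=[G] q_used=1 → run G
t=37: queue=[G] q_used=2 → run G
t=38: queue=[G] q_used=0 → run G
t=39: (idle)
t=40: (idle)
t=41: (idle)
t=42: (idle)
t=43: (idle)
t=44: (idle)
t=45: (idle)
t=46: (idle)
t=47: (idle)

completion order = D, E, C, A, B, H, F, G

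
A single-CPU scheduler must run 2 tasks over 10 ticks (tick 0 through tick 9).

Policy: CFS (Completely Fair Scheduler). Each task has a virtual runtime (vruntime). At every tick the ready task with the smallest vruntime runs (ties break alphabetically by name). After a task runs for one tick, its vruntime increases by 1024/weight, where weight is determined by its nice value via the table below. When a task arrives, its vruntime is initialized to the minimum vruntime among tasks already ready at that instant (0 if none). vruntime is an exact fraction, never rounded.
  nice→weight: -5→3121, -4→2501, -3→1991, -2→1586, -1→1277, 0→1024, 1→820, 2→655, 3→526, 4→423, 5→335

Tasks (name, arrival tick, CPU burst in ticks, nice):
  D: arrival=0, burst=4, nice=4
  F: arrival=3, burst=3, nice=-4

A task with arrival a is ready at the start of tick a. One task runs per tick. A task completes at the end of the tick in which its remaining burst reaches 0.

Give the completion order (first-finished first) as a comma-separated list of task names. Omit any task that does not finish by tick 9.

t=0: vr[D=0] → run D
t=1: vr[D=1024/423] → run D
t=2: vr[D=2048/423] → run D
t=3: vr[D=1024/141 F=1024/141] → run D
t=4: vr[F=1024/141] → run F
t=5: vr[F=2705408/352641] → run F
t=6: vr[F=2849792/352641] → run F
t=7: (idle)
t=8: (idle)
t=9: (idle)

completion order = D, F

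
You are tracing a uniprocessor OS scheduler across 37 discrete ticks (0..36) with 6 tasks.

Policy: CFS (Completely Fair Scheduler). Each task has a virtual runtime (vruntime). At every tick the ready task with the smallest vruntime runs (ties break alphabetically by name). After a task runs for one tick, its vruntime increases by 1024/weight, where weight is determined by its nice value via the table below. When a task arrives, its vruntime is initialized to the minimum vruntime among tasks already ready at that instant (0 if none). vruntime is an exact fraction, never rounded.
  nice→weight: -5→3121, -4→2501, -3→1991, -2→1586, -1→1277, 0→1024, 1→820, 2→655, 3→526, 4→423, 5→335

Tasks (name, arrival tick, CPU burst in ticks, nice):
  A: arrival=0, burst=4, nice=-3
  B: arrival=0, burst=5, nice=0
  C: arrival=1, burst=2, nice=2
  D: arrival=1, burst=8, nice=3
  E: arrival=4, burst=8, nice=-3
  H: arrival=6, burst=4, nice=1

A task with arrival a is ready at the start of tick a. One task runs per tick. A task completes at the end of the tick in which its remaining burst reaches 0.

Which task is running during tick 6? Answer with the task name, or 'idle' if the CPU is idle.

t=0: vr[A=0 B=0] → run A
t=1: vr[A=1024/1991 B=0 C=0 D=0] → run B
t=2: vr[A=1024/1991 B=1 C=0 D=0] → run C
t=3: vr[A=1024/1991 B=1 C=1024/655 D=0] → run D
t=4: vr[A=1024/1991 B=1 C=1024/655 D=512/263 E=1024/1991] → run A
t=5: vr[A=2048/1991 B=1 C=1024/655 D=512/263 E=1024/1991] → run E
t=6: vr[A=2048/1991 B=1 C=1024/655 D=512/263 E=2048/1991 H=1] → run B
t=7: vr[A=2048/1991 B=2 C=1024/655 D=512/263 E=2048/1991 H=1] → run H
t=8: vr[A=2048/1991 B=2 C=1024/655 D=512/263 E=2048/1991 H=461/205] → run A
t=9: vr[A=3072/1991 B=2 C=1024/655 D=512/263 E=2048/1991 H=461/205] → run E
t=10: vr[A=3072/1991 B=2 C=1024/655 D=512/263 E=3072/1991 H=461/205] → run A
t=11: vr[B=2 C=1024/655 D=512/263 E=3072/1991 H=461/205] → run E
t=12: vr[B=2 C=1024/655 D=512/263 E=4096/1991 H=461/205] → run C
t=13: vr[B=2 D=512/263 E=4096/1991 H=461/205] → run D
t=14: vr[B=2 D=1024/263 E=4096/1991 H=461/205] → run B
t=15: vr[B=3 D=1024/263 E=4096/1991 H=461/205] → run E
t=16: vr[B=3 D=1024/263 E=5120/1991 H=461/205] → run H
t=17: vr[B=3 D=1024/263 E=5120/1991 H=717/205] → run E
t=18: vr[B=3 D=1024/263 E=6144/1991 H=717/205] → run B
t=19: vr[B=4 D=1024/263 E=6144/1991 H=717/205] → run E
t=20: vr[B=4 D=1024/263 E=7168/1991 H=717/205] → run H
t=21: vr[B=4 D=1024/263 E=7168/1991 H=973/205] → run E
t=22: vr[B=4 D=1024/263 E=8192/1991 H=973/205] → run D
t=23: vr[B=4 D=1536/263 E=8192/1991 H=973/205] → run B
t=24: vr[D=1536/263 E=8192/1991 H=973/205] → run E
t=25: vr[D=1536/263 H=973/205] → run H
t=26: vr[D=1536/263] → run D
t=27: vr[D=2048/263] → run D
t=28: vr[D=2560/263] → run D
t=29: vr[D=3072/263] → run D
t=30: vr[D=3584/263] → run D
t=31: (idle)
t=32: (idle)
t=33: (idle)
t=34: (idle)
t=35: (idle)
t=36: (idle)

running at tick 6 = B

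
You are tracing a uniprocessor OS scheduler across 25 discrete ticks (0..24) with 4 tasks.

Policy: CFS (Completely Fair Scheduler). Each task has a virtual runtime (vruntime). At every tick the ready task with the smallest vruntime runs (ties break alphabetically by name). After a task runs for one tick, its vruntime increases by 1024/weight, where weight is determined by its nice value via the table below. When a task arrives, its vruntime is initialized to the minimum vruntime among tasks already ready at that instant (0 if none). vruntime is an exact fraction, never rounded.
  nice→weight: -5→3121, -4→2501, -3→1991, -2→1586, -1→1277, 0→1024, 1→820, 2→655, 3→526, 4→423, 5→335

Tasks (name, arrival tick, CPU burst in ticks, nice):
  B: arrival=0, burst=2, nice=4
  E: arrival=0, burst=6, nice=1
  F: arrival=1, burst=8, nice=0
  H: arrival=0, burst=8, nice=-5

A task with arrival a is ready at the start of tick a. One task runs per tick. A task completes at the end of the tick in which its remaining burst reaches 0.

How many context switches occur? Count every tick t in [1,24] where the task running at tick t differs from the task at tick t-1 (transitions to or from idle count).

context switches = 18

t=0: vr[B=0 E=0 H=0] → run B
t=1: vr[B=1024/423 E=0 F=0 H=0] → run E
t=2: vr[B=1024/423 E=256/205 F=0 H=0] → run F
t=3: vr[B=1024/423 E=256/205 F=1 H=0] → run H
t=4: vr[B=1024/423 E=256/205 F=1 H=1024/3121] → run H
t=5: vr[B=1024/423 E=256/205 F=1 H=2048/3121] → run H
t=6: vr[B=1024/423 E=256/205 F=1 H=3072/3121] → run H
t=7: vr[B=1024/423 E=256/205 F=1 H=4096/3121] → run F
t=8: vr[B=1024/423 E=256/205 F=2 H=4096/3121] → run E
t=9: vr[B=1024/423 E=512/205 F=2 H=4096/3121] → run H
t=10: vr[B=1024/423 E=512/205 F=2 H=5120/3121] → run H
t=11: vr[B=1024/423 E=512/205 F=2 H=6144/3121] → run H
t=12: vr[B=1024/423 E=512/205 F=2 H=7168/3121] → run F
t=13: vr[B=1024/423 E=512/205 F=3 H=7168/3121] → run H
t=14: vr[B=1024/423 E=512/205 F=3] → run B
t=15: vr[E=512/205 F=3] → run E
t=16: vr[E=768/205 F=3] → run F
t=17: vr[E=768/205 F=4] → run E
t=18: vr[E=1024/205 F=4] → run F
t=19: vr[E=1024/205 F=5] → run E
t=20: vr[E=256/41 F=5] → run F
t=21: vr[E=256/41 F=6] → run F
t=22: vr[E=256/41 F=7] → run E
t=23: vr[F=7] → run F
t=24: (idle)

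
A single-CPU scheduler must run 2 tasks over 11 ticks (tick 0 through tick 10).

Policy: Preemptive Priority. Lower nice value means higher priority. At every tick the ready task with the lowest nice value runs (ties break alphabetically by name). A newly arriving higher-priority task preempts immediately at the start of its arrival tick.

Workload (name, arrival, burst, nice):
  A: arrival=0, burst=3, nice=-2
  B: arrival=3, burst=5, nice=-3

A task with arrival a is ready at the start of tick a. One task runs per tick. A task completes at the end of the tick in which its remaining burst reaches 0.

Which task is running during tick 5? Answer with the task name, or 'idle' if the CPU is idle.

running at tick 5 = B

t=0: ready={A} → run A
t=1: ready={A} → run A
t=2: ready={A} → run A
t=3: ready={B} → run B
t=4: ready={B} → run B
t=5: ready={B} → run B
t=6: ready={B} → run B
t=7: ready={B} → run B
t=8: (idle)
t=9: (idle)
t=10: (idle)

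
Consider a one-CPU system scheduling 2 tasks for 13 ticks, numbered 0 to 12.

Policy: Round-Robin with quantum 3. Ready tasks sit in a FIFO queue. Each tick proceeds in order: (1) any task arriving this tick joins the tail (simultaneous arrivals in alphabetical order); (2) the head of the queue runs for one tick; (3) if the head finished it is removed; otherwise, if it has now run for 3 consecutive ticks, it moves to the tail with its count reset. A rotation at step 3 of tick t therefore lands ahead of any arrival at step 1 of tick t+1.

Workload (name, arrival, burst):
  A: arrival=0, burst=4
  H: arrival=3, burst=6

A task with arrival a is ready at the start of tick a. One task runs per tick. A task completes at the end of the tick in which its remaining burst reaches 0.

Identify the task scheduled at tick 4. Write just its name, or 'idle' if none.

running at tick 4 = H

t=0: queue=[A] q_used=0 → run A
t=1: queue=[A] q_used=1 → run A
t=2: queue=[A] q_used=2 → run A
t=3: queue=[A,H] q_used=0 → run A
t=4: queue=[H] q_used=0 → run H
t=5: queue=[H] q_used=1 → run H
t=6: queue=[H] q_used=2 → run H
t=7: queue=[H] q_used=0 → run H
t=8: queue=[H] q_used=1 → run H
t=9: queue=[H] q_used=2 → run H
t=10: (idle)
t=11: (idle)
t=12: (idle)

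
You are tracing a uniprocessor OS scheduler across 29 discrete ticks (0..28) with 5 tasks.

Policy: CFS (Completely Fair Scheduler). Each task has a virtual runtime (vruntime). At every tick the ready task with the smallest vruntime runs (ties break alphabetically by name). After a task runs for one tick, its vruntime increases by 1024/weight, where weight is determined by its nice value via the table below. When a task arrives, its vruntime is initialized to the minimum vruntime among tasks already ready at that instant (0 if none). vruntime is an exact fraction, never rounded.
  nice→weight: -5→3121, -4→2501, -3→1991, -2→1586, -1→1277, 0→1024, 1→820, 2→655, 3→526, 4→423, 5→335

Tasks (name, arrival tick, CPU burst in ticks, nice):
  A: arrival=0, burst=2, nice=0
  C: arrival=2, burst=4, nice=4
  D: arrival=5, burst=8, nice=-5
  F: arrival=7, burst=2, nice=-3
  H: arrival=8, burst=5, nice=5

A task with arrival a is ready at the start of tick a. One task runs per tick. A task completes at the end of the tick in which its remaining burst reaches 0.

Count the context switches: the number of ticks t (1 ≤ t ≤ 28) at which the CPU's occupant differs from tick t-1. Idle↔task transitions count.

t=0: vr[A=0] → run A
t=1: vr[A=1] → run A
t=2: vr[C=0] → run C
t=3: vr[C=1024/423] → run C
t=4: vr[C=2048/423] → run C
t=5: vr[C=1024/141 D=1024/141] → run C
t=6: vr[D=1024/141] → run D
t=7: vr[D=3340288/440061 F=3340288/440061] → run D
t=8: vr[D=3484672/440061 F=3340288/440061 H=3340288/440061] → run F
t=9: vr[D=3484672/440061 F=7101135872/876161451 H=3340288/440061] → run H
t=10: vr[D=3484672/440061 F=7101135872/876161451 H=1569618944/147420435] → run D
t=11: vr[D=3629056/440061 F=7101135872/876161451 H=1569618944/147420435] → run F
t=12: vr[D=3629056/440061 H=1569618944/147420435] → run D
t=13: vr[D=3773440/440061 H=1569618944/147420435] → run D
t=14: vr[D=3917824/440061 H=1569618944/147420435] → run D
t=15: vr[D=4062208/440061 H=1569618944/147420435] → run D
t=16: vr[D=4206592/440061 H=1569618944/147420435] → run D
t=17: vr[H=1569618944/147420435] → run H
t=18: vr[H=2020241408/147420435] → run H
t=19: vr[H=2470863872/147420435] → run H
t=20: vr[H=2921486336/147420435] → run H
t=21: (idle)
t=22: (idle)
t=23: (idle)
t=24: (idle)
t=25: (idle)
t=26: (idle)
t=27: (idle)
t=28: (idle)

context switches = 9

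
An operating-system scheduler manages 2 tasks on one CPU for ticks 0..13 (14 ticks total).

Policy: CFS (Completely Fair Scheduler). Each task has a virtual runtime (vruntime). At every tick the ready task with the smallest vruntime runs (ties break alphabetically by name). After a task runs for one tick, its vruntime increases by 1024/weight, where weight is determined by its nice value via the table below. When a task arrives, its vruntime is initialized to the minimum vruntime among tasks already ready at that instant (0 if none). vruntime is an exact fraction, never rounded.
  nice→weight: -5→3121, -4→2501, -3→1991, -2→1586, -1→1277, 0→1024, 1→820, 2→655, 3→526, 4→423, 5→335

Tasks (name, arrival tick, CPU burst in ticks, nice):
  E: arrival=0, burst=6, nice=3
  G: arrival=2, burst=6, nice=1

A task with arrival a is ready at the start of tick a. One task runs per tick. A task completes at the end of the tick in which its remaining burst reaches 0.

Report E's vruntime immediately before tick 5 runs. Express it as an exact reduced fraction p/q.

vruntime(E, start of tick 5) = 1536/263

t=0: vr[E=0] → run E
t=1: vr[E=512/263] → run E
t=2: vr[E=1024/263 G=1024/263] → run E
t=3: vr[E=1536/263 G=1024/263] → run G
t=4: vr[E=1536/263 G=277248/53915] → run G
t=5: vr[E=1536/263 G=344576/53915] → run E
t=6: vr[E=2048/263 G=344576/53915] → run G
t=7: vr[E=2048/263 G=411904/53915] → run G
t=8: vr[E=2048/263 G=479232/53915] → run E
t=9: vr[E=2560/263 G=479232/53915] → run G
t=10: vr[E=2560/263 G=109312/10783] → run E
t=11: vr[G=109312/10783] → run G
t=12: (idle)
t=13: (idle)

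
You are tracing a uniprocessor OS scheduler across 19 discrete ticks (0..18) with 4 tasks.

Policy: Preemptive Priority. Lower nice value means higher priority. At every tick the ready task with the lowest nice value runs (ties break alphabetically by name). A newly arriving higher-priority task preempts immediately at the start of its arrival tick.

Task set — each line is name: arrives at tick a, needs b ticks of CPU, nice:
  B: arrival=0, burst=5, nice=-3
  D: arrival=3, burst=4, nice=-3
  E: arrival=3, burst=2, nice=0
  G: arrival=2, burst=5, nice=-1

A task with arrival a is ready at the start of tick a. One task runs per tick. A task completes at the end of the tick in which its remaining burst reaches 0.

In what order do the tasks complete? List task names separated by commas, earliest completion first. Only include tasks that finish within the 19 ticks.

t=0: ready={B} → run B
t=1: ready={B} → run B
t=2: ready={B,G} → run B
t=3: ready={B,D,E,G} → run B
t=4: ready={B,D,E,G} → run B
t=5: ready={D,E,G} → run D
t=6: ready={D,E,G} → run D
t=7: ready={D,E,G} → run D
t=8: ready={D,E,G} → run D
t=9: ready={E,G} → run G
t=10: ready={E,G} → run G
t=11: ready={E,G} → run G
t=12: ready={E,G} → run G
t=13: ready={E,G} → run G
t=14: ready={E} → run E
t=15: ready={E} → run E
t=16: (idle)
t=17: (idle)
t=18: (idle)

completion order = B, D, G, E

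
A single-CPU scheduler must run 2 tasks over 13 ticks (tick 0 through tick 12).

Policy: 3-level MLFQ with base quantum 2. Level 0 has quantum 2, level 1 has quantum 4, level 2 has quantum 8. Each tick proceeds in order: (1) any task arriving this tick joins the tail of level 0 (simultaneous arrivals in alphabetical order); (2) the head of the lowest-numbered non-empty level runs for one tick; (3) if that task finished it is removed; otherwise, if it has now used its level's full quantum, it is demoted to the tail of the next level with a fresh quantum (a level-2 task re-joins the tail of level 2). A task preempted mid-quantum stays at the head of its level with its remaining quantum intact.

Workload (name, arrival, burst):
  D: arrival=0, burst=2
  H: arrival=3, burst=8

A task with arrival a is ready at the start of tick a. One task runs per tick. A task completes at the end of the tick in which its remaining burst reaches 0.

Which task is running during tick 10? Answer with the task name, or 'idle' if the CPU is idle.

running at tick 10 = H

t=0: L0/L1/L2 = D/-/- → run D
t=1: L0/L1/L2 = D/-/- → run D
t=2: (idle)
t=3: L0/L1/L2 = H/-/- → run H
t=4: L0/L1/L2 = H/-/- → run H
t=5: L0/L1/L2 = -/H/- → run H
t=6: L0/L1/L2 = -/H/- → run H
t=7: L0/L1/L2 = -/H/- → run H
t=8: L0/L1/L2 = -/H/- → run H
t=9: L0/L1/L2 = -/-/H → run H
t=10: L0/L1/L2 = -/-/H → run H
t=11: (idle)
t=12: (idle)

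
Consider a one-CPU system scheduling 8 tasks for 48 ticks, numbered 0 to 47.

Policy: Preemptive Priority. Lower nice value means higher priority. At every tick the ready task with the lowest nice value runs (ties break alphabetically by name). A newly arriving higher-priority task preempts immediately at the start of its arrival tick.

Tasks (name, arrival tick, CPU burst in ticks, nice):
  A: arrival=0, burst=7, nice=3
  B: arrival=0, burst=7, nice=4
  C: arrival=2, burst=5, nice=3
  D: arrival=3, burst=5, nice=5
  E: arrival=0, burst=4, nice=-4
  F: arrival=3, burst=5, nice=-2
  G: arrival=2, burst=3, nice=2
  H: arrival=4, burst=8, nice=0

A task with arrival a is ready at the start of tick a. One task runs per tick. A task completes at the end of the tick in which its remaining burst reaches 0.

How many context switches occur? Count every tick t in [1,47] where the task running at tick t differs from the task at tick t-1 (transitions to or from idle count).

context switches = 8

t=0: ready={A,B,E} → run E
t=1: ready={A,B,E} → run E
t=2: ready={A,B,C,E,G} → run E
t=3: ready={A,B,C,D,E,F,G} → run E
t=4: ready={A,B,C,D,F,G,H} → run F
t=5: ready={A,B,C,D,F,G,H} → run F
t=6: ready={A,B,C,D,F,G,H} → run F
t=7: ready={A,B,C,D,F,G,H} → run F
t=8: ready={A,B,C,D,F,G,H} → run F
t=9: ready={A,B,C,D,G,H} → run H
t=10: ready={A,B,C,D,G,H} → run H
t=11: ready={A,B,C,D,G,H} → run H
t=12: ready={A,B,C,D,G,H} → run H
t=13: ready={A,B,C,D,G,H} → run H
t=14: ready={A,B,C,D,G,H} → run H
t=15: ready={A,B,C,D,G,H} → run H
t=16: ready={A,B,C,D,G,H} → run H
t=17: ready={A,B,C,D,G} → run G
t=18: ready={A,B,C,D,G} → run G
t=19: ready={A,B,C,D,G} → run G
t=20: ready={A,B,C,D} → run A
t=21: ready={A,B,C,D} → run A
t=22: ready={A,B,C,D} → run A
t=23: ready={A,B,C,D} → run A
t=24: ready={A,B,C,D} → run A
t=25: ready={A,B,C,D} → run A
t=26: ready={A,B,C,D} → run A
t=27: ready={B,C,D} → run C
t=28: ready={B,C,D} → run C
t=29: ready={B,C,D} → run C
t=30: ready={B,C,D} → run C
t=31: ready={B,C,D} → run C
t=32: ready={B,D} → run B
t=33: ready={B,D} → run B
t=34: ready={B,D} → run B
t=35: ready={B,D} → run B
t=36: ready={B,D} → run B
t=37: ready={B,D} → run B
t=38: ready={B,D} → run B
t=39: ready={D} → run D
t=40: ready={D} → run D
t=41: ready={D} → run D
t=42: ready={D} → run D
t=43: ready={D} → run D
t=44: (idle)
t=45: (idle)
t=46: (idle)
t=47: (idle)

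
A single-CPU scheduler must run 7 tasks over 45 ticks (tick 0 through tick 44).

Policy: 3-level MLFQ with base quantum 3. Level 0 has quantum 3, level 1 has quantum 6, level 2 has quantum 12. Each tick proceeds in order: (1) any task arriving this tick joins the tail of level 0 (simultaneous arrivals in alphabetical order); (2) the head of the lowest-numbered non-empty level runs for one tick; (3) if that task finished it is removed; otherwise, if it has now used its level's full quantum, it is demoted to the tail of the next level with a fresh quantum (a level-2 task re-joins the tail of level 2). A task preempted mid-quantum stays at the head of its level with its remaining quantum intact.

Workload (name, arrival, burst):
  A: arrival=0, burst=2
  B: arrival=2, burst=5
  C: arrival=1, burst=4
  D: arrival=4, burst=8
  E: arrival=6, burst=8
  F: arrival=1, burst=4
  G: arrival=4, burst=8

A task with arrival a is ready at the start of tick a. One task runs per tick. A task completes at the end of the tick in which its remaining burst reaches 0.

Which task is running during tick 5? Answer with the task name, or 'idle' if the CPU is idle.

t=0: L0/L1/L2 = A/-/- → run A
t=1: L0/L1/L2 = ACF/-/- → run A
t=2: L0/L1/L2 = CFB/-/- → run C
t=3: L0/L1/L2 = CFB/-/- → run C
t=4: L0/L1/L2 = CFBDG/-/- → run C
t=5: L0/L1/L2 = FBDG/C/- → run F
t=6: L0/L1/L2 = FBDGE/C/- → run F
t=7: L0/L1/L2 = FBDGE/C/- → run F
t=8: L0/L1/L2 = BDGE/CF/- → run B
t=9: L0/L1/L2 = BDGE/CF/- → run B
t=10: L0/L1/L2 = BDGE/CF/- → run B
t=11: L0/L1/L2 = DGE/CFB/- → run D
t=12: L0/L1/L2 = DGE/CFB/- → run D
t=13: L0/L1/L2 = DGE/CFB/- → run D
t=14: L0/L1/L2 = GE/CFBD/- → run G
t=15: L0/L1/L2 = GE/CFBD/- → run G
t=16: L0/L1/L2 = GE/CFBD/- → run G
t=17: L0/L1/L2 = E/CFBDG/- → run E
t=18: L0/L1/L2 = E/CFBDG/- → run E
t=19: L0/L1/L2 = E/CFBDG/- → run E
t=20: L0/L1/L2 = -/CFBDGE/- → run C
t=21: L0/L1/L2 = -/FBDGE/- → run F
t=22: L0/L1/L2 = -/BDGE/- → run B
t=23: L0/L1/L2 = -/BDGE/- → run B
t=24: L0/L1/L2 = -/DGE/- → run D
t=25: L0/L1/L2 = -/DGE/- → run D
t=26: L0/L1/L2 = -/DGE/- → run D
t=27: L0/L1/L2 = -/DGE/- → run D
t=28: L0/L1/L2 = -/DGE/- → run D
t=29: L0/L1/L2 = -/GE/- → run G
t=30: L0/L1/L2 = -/GE/- → run G
t=31: L0/L1/L2 = -/GE/- → run G
t=32: L0/L1/L2 = -/GE/- → run G
t=33: L0/L1/L2 = -/GE/- → run G
t=34: L0/L1/L2 = -/E/- → run E
t=35: L0/L1/L2 = -/E/- → run E
t=36: L0/L1/L2 = -/E/- → run E
t=37: L0/L1/L2 = -/E/- → run E
t=38: L0/L1/L2 = -/E/- → run E
t=39: (idle)
t=40: (idle)
t=41: (idle)
t=42: (idle)
t=43: (idle)
t=44: (idle)

running at tick 5 = F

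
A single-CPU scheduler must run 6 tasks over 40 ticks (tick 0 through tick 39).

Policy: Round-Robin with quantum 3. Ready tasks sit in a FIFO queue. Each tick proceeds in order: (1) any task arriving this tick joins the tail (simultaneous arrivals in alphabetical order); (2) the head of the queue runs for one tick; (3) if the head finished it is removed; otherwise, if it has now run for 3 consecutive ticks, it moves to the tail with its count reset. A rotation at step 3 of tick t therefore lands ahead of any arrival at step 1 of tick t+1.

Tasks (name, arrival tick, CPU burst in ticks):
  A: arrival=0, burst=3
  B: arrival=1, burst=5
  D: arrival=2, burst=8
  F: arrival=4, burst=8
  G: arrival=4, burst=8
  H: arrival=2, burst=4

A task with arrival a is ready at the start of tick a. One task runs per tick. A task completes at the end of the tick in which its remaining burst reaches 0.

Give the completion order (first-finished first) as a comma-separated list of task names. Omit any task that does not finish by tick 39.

completion order = A, B, H, D, F, G

t=0: queue=[A] q_used=0 → run A
t=1: queue=[A,B] q_used=1 → run A
t=2: queue=[A,B,D,H] q_used=2 → run A
t=3: queue=[B,D,H] q_used=0 → run B
t=4: queue=[B,D,H,F,G] q_used=1 → run B
t=5: queue=[B,D,H,F,G] q_used=2 → run B
t=6: queue=[D,H,F,G,B] q_used=0 → run D
t=7: queue=[D,H,F,G,B] q_used=1 → run D
t=8: queue=[D,H,F,G,B] q_used=2 → run D
t=9: queue=[H,F,G,B,D] q_used=0 → run H
t=10: queue=[H,F,G,B,D] q_used=1 → run H
t=11: queue=[H,F,G,B,D] q_used=2 → run H
t=12: queue=[F,G,B,D,H] q_used=0 → run F
t=13: queue=[F,G,B,D,H] q_used=1 → run F
t=14: queue=[F,G,B,D,H] q_used=2 → run F
t=15: queue=[G,B,D,H,F] q_used=0 → run G
t=16: queue=[G,B,D,H,F] q_used=1 → run G
t=17: queue=[G,B,D,H,F] q_used=2 → run G
t=18: queue=[B,D,H,F,G] q_used=0 → run B
t=19: queue=[B,D,H,F,G] q_used=1 → run B
t=20: queue=[D,H,F,G] q_used=0 → run D
t=21: queue=[D,H,F,G] q_used=1 → run D
t=22: queue=[D,H,F,G] q_used=2 → run D
t=23: queue=[H,F,G,D] q_used=0 → run H
t=24: queue=[F,G,D] q_used=0 → run F
t=25: queue=[F,G,D] q_used=1 → run F
t=26: queue=[F,G,D] q_used=2 → run F
t=27: queue=[G,D,F] q_used=0 → run G
t=28: queue=[G,D,F] q_used=1 → run G
t=29: queue=[G,D,F] q_used=2 → run G
t=30: queue=[D,F,G] q_used=0 → run D
t=31: queue=[D,F,G] q_used=1 → run D
t=32: queue=[F,G] q_used=0 → run F
t=33: queue=[F,G] q_used=1 → run F
t=34: queue=[G] q_used=0 → run G
t=35: queue=[G] q_used=1 → run G
t=36: (idle)
t=37: (idle)
t=38: (idle)
t=39: (idle)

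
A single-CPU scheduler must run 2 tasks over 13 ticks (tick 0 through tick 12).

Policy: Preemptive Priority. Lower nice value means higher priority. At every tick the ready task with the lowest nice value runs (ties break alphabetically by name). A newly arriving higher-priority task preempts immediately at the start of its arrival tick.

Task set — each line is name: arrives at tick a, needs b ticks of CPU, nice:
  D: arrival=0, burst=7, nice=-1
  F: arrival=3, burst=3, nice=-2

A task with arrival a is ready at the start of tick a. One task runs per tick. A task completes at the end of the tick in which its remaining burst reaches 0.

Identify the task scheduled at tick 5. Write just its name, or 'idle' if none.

t=0: ready={D} → run D
t=1: ready={D} → run D
t=2: ready={D} → run D
t=3: ready={D,F} → run F
t=4: ready={D,F} → run F
t=5: ready={D,F} → run F
t=6: ready={D} → run D
t=7: ready={D} → run D
t=8: ready={D} → run D
t=9: ready={D} → run D
t=10: (idle)
t=11: (idle)
t=12: (idle)

running at tick 5 = F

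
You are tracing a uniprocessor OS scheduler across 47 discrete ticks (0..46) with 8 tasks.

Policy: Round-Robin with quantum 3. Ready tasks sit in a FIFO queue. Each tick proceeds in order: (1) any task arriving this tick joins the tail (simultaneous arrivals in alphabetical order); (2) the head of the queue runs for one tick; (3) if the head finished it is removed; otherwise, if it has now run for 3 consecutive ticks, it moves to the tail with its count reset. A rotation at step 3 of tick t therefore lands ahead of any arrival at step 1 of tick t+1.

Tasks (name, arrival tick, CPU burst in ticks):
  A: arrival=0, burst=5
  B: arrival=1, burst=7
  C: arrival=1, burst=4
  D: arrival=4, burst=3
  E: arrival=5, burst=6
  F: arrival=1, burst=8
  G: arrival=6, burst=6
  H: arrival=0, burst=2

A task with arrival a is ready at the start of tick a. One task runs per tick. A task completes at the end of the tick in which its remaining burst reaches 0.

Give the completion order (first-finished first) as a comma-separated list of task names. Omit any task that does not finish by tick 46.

completion order = H, A, D, C, E, G, B, F

t=0: queue=[A,H] q_used=0 → run A
t=1: queue=[A,H,B,C,F] q_used=1 → run A
t=2: queue=[A,H,B,C,F] q_used=2 → run A
t=3: queue=[H,B,C,F,A] q_used=0 → run H
t=4: queue=[H,B,C,F,A,D] q_used=1 → run H
t=5: queue=[B,C,F,A,D,E] q_used=0 → run B
t=6: queue=[B,C,F,A,D,E,G] q_used=1 → run B
t=7: queue=[B,C,F,A,D,E,G] q_used=2 → run B
t=8: queue=[C,F,A,D,E,G,B] q_used=0 → run C
t=9: queue=[C,F,A,D,E,G,B] q_used=1 → run C
t=10: queue=[C,F,A,D,E,G,B] q_used=2 → run C
t=11: queue=[F,A,D,E,G,B,C] q_used=0 → run F
t=12: queue=[F,A,D,E,G,B,C] q_used=1 → run F
t=13: queue=[F,A,D,E,G,B,C] q_used=2 → run F
t=14: queue=[A,D,E,G,B,C,F] q_used=0 → run A
t=15: queue=[A,D,E,G,B,C,F] q_used=1 → run A
t=16: queue=[D,E,G,B,C,F] q_used=0 → run D
t=17: queue=[D,E,G,B,C,F] q_used=1 → run D
t=18: queue=[D,E,G,B,C,F] q_used=2 → run D
t=19: queue=[E,G,B,C,F] q_used=0 → run E
t=20: queue=[E,G,B,C,F] q_used=1 → run E
t=21: queue=[E,G,B,C,F] q_used=2 → run E
t=22: queue=[G,B,C,F,E] q_used=0 → run G
t=23: queue=[G,B,C,F,E] q_used=1 → run G
t=24: queue=[G,B,C,F,E] q_used=2 → run G
t=25: queue=[B,C,F,E,G] q_used=0 → run B
t=26: queue=[B,C,F,E,G] q_used=1 → run B
t=27: queue=[B,C,F,E,G] q_used=2 → run B
t=28: queue=[C,F,E,G,B] q_used=0 → run C
t=29: queue=[F,E,G,B] q_used=0 → run F
t=30: queue=[F,E,G,B] q_used=1 → run F
t=31: queue=[F,E,G,B] q_used=2 → run F
t=32: queue=[E,G,B,F] q_used=0 → run E
t=33: queue=[E,G,B,F] q_used=1 → run E
t=34: queue=[E,G,B,F] q_used=2 → run E
t=35: queue=[G,B,F] q_used=0 → run G
t=36: queue=[G,B,F] q_used=1 → run G
t=37: queue=[G,B,F] q_used=2 → run G
t=38: queue=[B,F] q_used=0 → run B
t=39: queue=[F] q_used=0 → run F
t=40: queue=[F] q_used=1 → run F
t=41: (idle)
t=42: (idle)
t=43: (idle)
t=44: (idle)
t=45: (idle)
t=46: (idle)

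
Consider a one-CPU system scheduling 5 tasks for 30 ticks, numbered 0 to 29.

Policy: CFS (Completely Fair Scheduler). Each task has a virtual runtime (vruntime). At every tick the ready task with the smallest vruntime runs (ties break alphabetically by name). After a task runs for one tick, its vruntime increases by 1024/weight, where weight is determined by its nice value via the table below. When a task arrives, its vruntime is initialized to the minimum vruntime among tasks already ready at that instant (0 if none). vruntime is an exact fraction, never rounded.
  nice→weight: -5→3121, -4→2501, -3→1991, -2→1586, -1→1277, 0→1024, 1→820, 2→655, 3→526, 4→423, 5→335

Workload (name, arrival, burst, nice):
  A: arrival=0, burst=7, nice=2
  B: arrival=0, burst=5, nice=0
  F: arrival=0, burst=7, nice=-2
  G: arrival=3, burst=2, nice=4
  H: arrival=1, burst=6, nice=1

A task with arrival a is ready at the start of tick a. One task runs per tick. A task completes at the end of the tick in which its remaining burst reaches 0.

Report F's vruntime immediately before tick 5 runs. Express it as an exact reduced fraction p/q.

t=0: vr[A=0 B=0 F=0] → run A
t=1: vr[A=1024/655 B=0 F=0 H=0] → run B
t=2: vr[A=1024/655 B=1 F=0 H=0] → run F
t=3: vr[A=1024/655 B=1 F=512/793 G=0 H=0] → run G
t=4: vr[A=1024/655 B=1 F=512/793 G=1024/423 H=0] → run H
t=5: vr[A=1024/655 B=1 F=512/793 G=1024/423 H=256/205] → run F
t=6: vr[A=1024/655 B=1 F=1024/793 G=1024/423 H=256/205] → run B
t=7: vr[A=1024/655 B=2 F=1024/793 G=1024/423 H=256/205] → run H
t=8: vr[A=1024/655 B=2 F=1024/793 G=1024/423 H=512/205] → run F
t=9: vr[A=1024/655 B=2 F=1536/793 G=1024/423 H=512/205] → run A
t=10: vr[A=2048/655 B=2 F=1536/793 G=1024/423 H=512/205] → run F
t=11: vr[A=2048/655 B=2 F=2048/793 G=1024/423 H=512/205] → run B
t=12: vr[A=2048/655 B=3 F=2048/793 G=1024/423 H=512/205] → run G
t=13: vr[A=2048/655 B=3 F=2048/793 H=512/205] → run H
t=14: vr[A=2048/655 B=3 F=2048/793 H=768/205] → run F
t=15: vr[A=2048/655 B=3 F=2560/793 H=768/205] → run B
t=16: vr[A=2048/655 B=4 F=2560/793 H=768/205] → run A
t=17: vr[A=3072/655 B=4 F=2560/793 H=768/205] → run F
t=18: vr[A=3072/655 B=4 F=3072/793 H=768/205] → run H
t=19: vr[A=3072/655 B=4 F=3072/793 H=1024/205] → run F
t=20: vr[A=3072/655 B=4 H=1024/205] → run B
t=21: vr[A=3072/655 H=1024/205] → run A
t=22: vr[A=4096/655 H=1024/205] → run H
t=23: vr[A=4096/655 H=256/41] → run H
t=24: vr[A=4096/655] → run A
t=25: vr[A=1024/131] → run A
t=26: vr[A=6144/655] → run A
t=27: (idle)
t=28: (idle)
t=29: (idle)

vruntime(F, start of tick 5) = 512/793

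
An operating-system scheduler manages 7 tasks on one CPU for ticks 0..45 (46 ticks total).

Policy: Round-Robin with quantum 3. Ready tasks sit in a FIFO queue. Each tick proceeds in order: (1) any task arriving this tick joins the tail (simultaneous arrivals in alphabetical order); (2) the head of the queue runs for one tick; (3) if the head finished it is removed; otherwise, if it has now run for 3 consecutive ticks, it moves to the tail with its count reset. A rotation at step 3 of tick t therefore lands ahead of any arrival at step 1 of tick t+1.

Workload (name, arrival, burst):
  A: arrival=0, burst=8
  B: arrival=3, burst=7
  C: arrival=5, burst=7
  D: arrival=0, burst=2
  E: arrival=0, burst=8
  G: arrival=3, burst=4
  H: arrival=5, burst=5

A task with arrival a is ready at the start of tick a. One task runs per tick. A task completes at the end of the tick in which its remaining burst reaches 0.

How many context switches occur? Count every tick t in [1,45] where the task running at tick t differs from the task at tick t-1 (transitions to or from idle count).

t=0: queue=[A,D,E] q_used=0 → run A
t=1: queue=[A,D,E] q_used=1 → run A
t=2: queue=[A,D,E] q_used=2 → run A
t=3: queue=[D,E,A,B,G] q_used=0 → run D
t=4: queue=[D,E,A,B,G] q_used=1 → run D
t=5: queue=[E,A,B,G,C,H] q_used=0 → run E
t=6: queue=[E,A,B,G,C,H] q_used=1 → run E
t=7: queue=[E,A,B,G,C,H] q_used=2 → run E
t=8: queue=[A,B,G,C,H,E] q_used=0 → run A
t=9: queue=[A,B,G,C,H,E] q_used=1 → run A
t=10: queue=[A,B,G,C,H,E] q_used=2 → run A
t=11: queue=[B,G,C,H,E,A] q_used=0 → run B
t=12: queue=[B,G,C,H,E,A] q_used=1 → run B
t=13: queue=[B,G,C,H,E,A] q_used=2 → run B
t=14: queue=[G,C,H,E,A,B] q_used=0 → run G
t=15: queue=[G,C,H,E,A,B] q_used=1 → run G
t=16: queue=[G,C,H,E,A,B] q_used=2 → run G
t=17: queue=[C,H,E,A,B,G] q_used=0 → run C
t=18: queue=[C,H,E,A,B,G] q_used=1 → run C
t=19: queue=[C,H,E,A,B,G] q_used=2 → run C
t=20: queue=[H,E,A,B,G,C] q_used=0 → run H
t=21: queue=[H,E,A,B,G,C] q_used=1 → run H
t=22: queue=[H,E,A,B,G,C] q_used=2 → run H
t=23: queue=[E,A,B,G,C,H] q_used=0 → run E
t=24: queue=[E,A,B,G,C,H] q_used=1 → run E
t=25: queue=[E,A,B,G,C,H] q_used=2 → run E
t=26: queue=[A,B,G,C,H,E] q_used=0 → run A
t=27: queue=[A,B,G,C,H,E] q_used=1 → run A
t=28: queue=[B,G,C,H,E] q_used=0 → run B
t=29: queue=[B,G,C,H,E] q_used=1 → run B
t=30: queue=[B,G,C,H,E] q_used=2 → run B
t=31: queue=[G,C,H,E,B] q_used=0 → run G
t=32: queue=[C,H,E,B] q_used=0 → run C
t=33: queue=[C,H,E,B] q_used=1 → run C
t=34: queue=[C,H,E,B] q_used=2 → run C
t=35: queue=[H,E,B,C] q_used=0 → run H
t=36: queue=[H,E,B,C] q_used=1 → run H
t=37: queue=[E,B,C] q_used=0 → run E
t=38: queue=[E,B,C] q_used=1 → run E
t=39: queue=[B,C] q_used=0 → run B
t=40: queue=[C] q_used=0 → run C
t=41: (idle)
t=42: (idle)
t=43: (idle)
t=44: (idle)
t=45: (idle)

context switches = 17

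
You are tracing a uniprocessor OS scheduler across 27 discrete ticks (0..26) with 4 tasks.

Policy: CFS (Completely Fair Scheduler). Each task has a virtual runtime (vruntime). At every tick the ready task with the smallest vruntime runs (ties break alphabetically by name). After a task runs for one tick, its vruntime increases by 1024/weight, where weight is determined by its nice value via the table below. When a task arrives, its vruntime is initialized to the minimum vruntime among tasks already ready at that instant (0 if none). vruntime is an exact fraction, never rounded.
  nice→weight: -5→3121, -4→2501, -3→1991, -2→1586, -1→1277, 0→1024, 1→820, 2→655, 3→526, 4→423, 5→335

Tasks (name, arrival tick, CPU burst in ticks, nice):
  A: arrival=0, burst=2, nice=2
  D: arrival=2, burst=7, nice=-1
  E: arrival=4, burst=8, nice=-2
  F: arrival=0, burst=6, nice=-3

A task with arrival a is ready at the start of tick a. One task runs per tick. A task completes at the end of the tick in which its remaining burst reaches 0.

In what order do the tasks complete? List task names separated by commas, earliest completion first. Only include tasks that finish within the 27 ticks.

t=0: vr[A=0 F=0] → run A
t=1: vr[A=1024/655 F=0] → run F
t=2: vr[A=1024/655 D=1024/1991 F=1024/1991] → run D
t=3: vr[A=1024/655 D=3346432/2542507 F=1024/1991] → run F
t=4: vr[A=1024/655 D=3346432/2542507 E=2048/1991 F=2048/1991] → run E
t=5: vr[A=1024/655 D=3346432/2542507 E=2643456/1578863 F=2048/1991] → run F
t=6: vr[A=1024/655 D=3346432/2542507 E=2643456/1578863 F=3072/1991] → run D
t=7: vr[A=1024/655 D=5385216/2542507 E=2643456/1578863 F=3072/1991] → run F
t=8: vr[A=1024/655 D=5385216/2542507 E=2643456/1578863 F=4096/1991] → run A
t=9: vr[D=5385216/2542507 E=2643456/1578863 F=4096/1991] → run E
t=10: vr[D=5385216/2542507 E=3662848/1578863 F=4096/1991] → run F
t=11: vr[D=5385216/2542507 E=3662848/1578863 F=5120/1991] → run D
t=12: vr[D=7424000/2542507 E=3662848/1578863 F=5120/1991] → run E
t=13: vr[D=7424000/2542507 E=4682240/1578863 F=5120/1991] → run F
t=14: vr[D=7424000/2542507 E=4682240/1578863] → run D
t=15: vr[D=9462784/2542507 E=4682240/1578863] → run E
t=16: vr[D=9462784/2542507 E=5701632/1578863] → run E
t=17: vr[D=9462784/2542507 E=6721024/1578863] → run D
t=18: vr[D=11501568/2542507 E=6721024/1578863] → run E
t=19: vr[D=11501568/2542507 E=7740416/1578863] → run D
t=20: vr[D=13540352/2542507 E=7740416/1578863] → run E
t=21: vr[D=13540352/2542507 E=8759808/1578863] → run D
t=22: vr[E=8759808/1578863] → run E
t=23: (idle)
t=24: (idle)
t=25: (idle)
t=26: (idle)

completion order = A, F, D, E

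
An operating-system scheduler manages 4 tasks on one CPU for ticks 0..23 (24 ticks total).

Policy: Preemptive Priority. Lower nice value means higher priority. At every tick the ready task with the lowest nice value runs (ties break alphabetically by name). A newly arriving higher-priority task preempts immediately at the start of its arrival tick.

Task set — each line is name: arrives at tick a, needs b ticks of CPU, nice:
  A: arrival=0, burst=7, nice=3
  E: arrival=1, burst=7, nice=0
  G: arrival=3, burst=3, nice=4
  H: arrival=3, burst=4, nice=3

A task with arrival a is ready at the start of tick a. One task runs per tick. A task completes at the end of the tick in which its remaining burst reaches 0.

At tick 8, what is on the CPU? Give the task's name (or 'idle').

t=0: ready={A} → run A
t=1: ready={A,E} → run E
t=2: ready={A,E} → run E
t=3: ready={A,E,G,H} → run E
t=4: ready={A,E,G,H} → run E
t=5: ready={A,E,G,H} → run E
t=6: ready={A,E,G,H} → run E
t=7: ready={A,E,G,H} → run E
t=8: ready={A,G,H} → run A
t=9: ready={A,G,H} → run A
t=10: ready={A,G,H} → run A
t=11: ready={A,G,H} → run A
t=12: ready={A,G,H} → run A
t=13: ready={A,G,H} → run A
t=14: ready={G,H} → run H
t=15: ready={G,H} → run H
t=16: ready={G,H} → run H
t=17: ready={G,H} → run H
t=18: ready={G} → run G
t=19: ready={G} → run G
t=20: ready={G} → run G
t=21: (idle)
t=22: (idle)
t=23: (idle)

running at tick 8 = A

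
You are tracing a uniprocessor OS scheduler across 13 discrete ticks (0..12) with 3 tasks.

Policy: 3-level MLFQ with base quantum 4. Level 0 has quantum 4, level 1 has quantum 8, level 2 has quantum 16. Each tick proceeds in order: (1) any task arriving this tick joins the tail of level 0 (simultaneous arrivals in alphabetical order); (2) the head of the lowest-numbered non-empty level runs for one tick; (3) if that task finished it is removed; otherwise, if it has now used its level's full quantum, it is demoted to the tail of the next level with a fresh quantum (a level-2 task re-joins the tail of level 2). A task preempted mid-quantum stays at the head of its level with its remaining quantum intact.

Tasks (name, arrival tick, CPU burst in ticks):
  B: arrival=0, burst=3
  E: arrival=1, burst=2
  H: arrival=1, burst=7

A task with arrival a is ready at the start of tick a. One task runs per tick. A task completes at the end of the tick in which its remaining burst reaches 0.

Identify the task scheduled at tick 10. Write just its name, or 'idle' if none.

running at tick 10 = H

t=0: L0/L1/L2 = B/-/- → run B
t=1: L0/L1/L2 = BEH/-/- → run B
t=2: L0/L1/L2 = BEH/-/- → run B
t=3: L0/L1/L2 = EH/-/- → run E
t=4: L0/L1/L2 = EH/-/- → run E
t=5: L0/L1/L2 = H/-/- → run H
t=6: L0/L1/L2 = H/-/- → run H
t=7: L0/L1/L2 = H/-/- → run H
t=8: L0/L1/L2 = H/-/- → run H
t=9: L0/L1/L2 = -/H/- → run H
t=10: L0/L1/L2 = -/H/- → run H
t=11: L0/L1/L2 = -/H/- → run H
t=12: (idle)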